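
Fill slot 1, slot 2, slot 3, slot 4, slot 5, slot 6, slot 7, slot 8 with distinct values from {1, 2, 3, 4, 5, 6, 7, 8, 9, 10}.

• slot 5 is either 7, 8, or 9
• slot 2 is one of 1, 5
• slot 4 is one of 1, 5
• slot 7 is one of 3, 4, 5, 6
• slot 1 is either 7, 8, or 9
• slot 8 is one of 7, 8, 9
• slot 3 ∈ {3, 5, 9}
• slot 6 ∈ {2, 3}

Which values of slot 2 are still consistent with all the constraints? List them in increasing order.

1, 5

slot 2 and slot 4 between them cover only {1, 5} — a naked pair. Remove those values from slot 3, slot 7.
slot 1, slot 5, slot 8 between them cover only {7, 8, 9} — a naked triple. Remove those values from slot 3.
slot 3 has just one choice, so slot 3 = 3. So slot 6, slot 7 can't be 3.
slot 6's domain is down to {2}, so slot 6 = 2.
No further eliminations apply; slot 2 can still be any of 1, 5.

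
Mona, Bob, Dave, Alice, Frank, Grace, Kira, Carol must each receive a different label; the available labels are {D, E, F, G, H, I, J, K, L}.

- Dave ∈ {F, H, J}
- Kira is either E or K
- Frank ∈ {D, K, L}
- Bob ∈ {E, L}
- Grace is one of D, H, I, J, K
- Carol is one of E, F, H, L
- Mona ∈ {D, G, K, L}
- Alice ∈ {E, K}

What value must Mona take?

G

Alice and Kira between them cover only {E, K} — a naked pair. Remove those values from Mona, Bob, Frank, Grace, Carol.
That leaves Bob = L. Strike L from Mona, Frank, Carol.
Frank must be D (only option left). Remove D from Mona, Grace.
So Mona = G.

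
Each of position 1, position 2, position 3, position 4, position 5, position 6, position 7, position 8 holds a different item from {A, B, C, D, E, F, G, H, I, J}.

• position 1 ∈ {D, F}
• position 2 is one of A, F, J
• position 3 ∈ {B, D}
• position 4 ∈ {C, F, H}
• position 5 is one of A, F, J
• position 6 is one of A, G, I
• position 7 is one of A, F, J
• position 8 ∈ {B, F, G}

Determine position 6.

I

position 2, position 5, position 7 share exactly the 3 values {A, F, J}; by pigeonhole those values go to them, so strike A, F, J from position 1, position 4, position 6, position 8.
position 1's domain is down to {D}, so position 1 = D. So position 3 can't be D.
position 3's domain is down to {B}, so position 3 = B. Strike B from position 8.
That leaves position 8 = G. Remove G from position 6.
So position 6 = I.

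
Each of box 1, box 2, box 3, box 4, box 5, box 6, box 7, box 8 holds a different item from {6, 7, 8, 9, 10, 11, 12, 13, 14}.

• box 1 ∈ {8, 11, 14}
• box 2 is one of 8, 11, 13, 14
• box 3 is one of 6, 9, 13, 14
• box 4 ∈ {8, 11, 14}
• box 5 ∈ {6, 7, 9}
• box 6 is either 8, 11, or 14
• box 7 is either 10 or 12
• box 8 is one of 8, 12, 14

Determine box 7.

10

The 3 variables box 1, box 4, box 6 are confined to {8, 11, 14}, which locks those values in; drop them from box 2, box 3, box 8.
box 2 must be 13 (only option left). Strike 13 from box 3.
box 8 must be 12 (only option left). Strike 12 from box 7.
So box 7 = 10.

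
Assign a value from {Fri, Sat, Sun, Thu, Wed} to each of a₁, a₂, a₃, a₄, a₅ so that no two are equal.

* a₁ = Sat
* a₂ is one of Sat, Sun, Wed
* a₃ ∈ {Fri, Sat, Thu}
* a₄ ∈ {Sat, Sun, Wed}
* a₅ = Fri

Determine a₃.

a₁ must be Sat (only option left). Eliminate Sat elsewhere: a₂, a₃, a₄.
a₅ must be Fri (only option left). Eliminate Fri elsewhere: a₃.
So a₃ = Thu.

Thu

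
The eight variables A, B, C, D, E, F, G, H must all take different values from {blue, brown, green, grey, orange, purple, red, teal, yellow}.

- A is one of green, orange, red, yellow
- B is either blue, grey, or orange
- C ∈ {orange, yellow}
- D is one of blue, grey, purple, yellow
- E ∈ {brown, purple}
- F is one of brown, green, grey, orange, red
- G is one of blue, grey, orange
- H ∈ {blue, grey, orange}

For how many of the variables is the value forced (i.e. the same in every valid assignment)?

3

B, G, H between them cover only {blue, grey, orange} — a naked triple. Remove those values from A, C, D, F.
C has just one choice, so C = yellow. Eliminate yellow elsewhere: A, D.
D must be purple (only option left). Strike purple from E.
That leaves E = brown. So F can't be brown.
Determined: C=yellow, D=purple, E=brown. The other variables each still have more than one consistent value. That makes 3.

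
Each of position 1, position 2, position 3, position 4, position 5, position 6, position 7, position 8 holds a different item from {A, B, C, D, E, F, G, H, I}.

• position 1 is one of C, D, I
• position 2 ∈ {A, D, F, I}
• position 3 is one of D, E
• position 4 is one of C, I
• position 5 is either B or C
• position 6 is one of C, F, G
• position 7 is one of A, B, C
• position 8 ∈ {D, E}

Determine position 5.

The 8 variables draw from only 8 values {A, B, C, D, E, F, G, I}, so each is used; only position 6 can be G, hence position 6 = G.
Among the 7 still-open variables, F fits only position 2 (and all 7 values in {A, B, C, D, E, F, I} must be used), so position 2 = F.
The 6 still-open variables together cover exactly {A, B, C, D, E, I} — 6 values for 6 variables — and A appears only in position 7's list, so position 7 = A.
The 5 still-open variables together cover exactly {B, C, D, E, I} — 5 values for 5 variables — and B appears only in position 5's list, so position 5 = B.

B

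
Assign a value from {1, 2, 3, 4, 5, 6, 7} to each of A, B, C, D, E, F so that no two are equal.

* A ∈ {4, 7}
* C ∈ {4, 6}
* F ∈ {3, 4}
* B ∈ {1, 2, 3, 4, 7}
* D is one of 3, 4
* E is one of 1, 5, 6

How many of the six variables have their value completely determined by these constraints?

2

The 2 variables D and F are confined to {3, 4}, which locks those values in; drop them from A, B, C.
A must be 7 (only option left). Strike 7 from B.
That leaves C = 6. So E can't be 6.
Determined: A=7, C=6. The other variables each still have more than one consistent value. That makes 2.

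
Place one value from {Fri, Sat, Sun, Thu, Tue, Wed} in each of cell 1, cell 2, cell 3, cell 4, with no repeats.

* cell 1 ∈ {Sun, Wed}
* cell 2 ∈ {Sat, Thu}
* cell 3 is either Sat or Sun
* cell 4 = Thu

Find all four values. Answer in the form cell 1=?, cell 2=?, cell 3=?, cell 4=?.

cell 1=Wed, cell 2=Sat, cell 3=Sun, cell 4=Thu

cell 4's domain is down to {Thu}, so cell 4 = Thu. Remove Thu from cell 2.
cell 2's domain is down to {Sat}, so cell 2 = Sat. Strike Sat from cell 3.
cell 3 must be Sun (only option left). So cell 1 can't be Sun.
cell 1 has just one choice, so cell 1 = Wed.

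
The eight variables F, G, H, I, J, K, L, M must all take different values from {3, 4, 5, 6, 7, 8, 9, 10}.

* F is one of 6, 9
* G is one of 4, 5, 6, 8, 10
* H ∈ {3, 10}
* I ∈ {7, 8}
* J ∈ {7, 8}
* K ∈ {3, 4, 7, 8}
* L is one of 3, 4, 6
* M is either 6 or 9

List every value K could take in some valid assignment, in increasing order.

The 8 variables draw from only 8 values {3, 4, 5, 6, 7, 8, 9, 10}, so each is used; only G can be 5, hence G = 5.
The 7 still-open variables draw from only 7 values {3, 4, 6, 7, 8, 9, 10}, so each is used; only H can be 10, hence H = 10.
The 2 variables F and M are confined to {6, 9}, which locks those values in; drop them from L.
I and J between them cover only {7, 8} — a naked pair. Remove those values from K.
No further eliminations apply; K can still be any of 3, 4.

3, 4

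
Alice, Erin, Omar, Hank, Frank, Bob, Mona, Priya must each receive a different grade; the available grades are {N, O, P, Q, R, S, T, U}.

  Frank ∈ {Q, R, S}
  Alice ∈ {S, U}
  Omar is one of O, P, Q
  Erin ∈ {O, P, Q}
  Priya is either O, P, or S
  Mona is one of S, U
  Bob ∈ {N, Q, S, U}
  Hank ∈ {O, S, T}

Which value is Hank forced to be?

T

The 8 variables together cover exactly {N, O, P, Q, R, S, T, U} — 8 values for 8 variables — and N appears only in Bob's list, so Bob = N.
Among the 7 still-open variables, R fits only Frank (and all 7 values in {O, P, Q, R, S, T, U} must be used), so Frank = R.
Among the 6 still-open variables, T fits only Hank (and all 6 values in {O, P, Q, S, T, U} must be used), so Hank = T.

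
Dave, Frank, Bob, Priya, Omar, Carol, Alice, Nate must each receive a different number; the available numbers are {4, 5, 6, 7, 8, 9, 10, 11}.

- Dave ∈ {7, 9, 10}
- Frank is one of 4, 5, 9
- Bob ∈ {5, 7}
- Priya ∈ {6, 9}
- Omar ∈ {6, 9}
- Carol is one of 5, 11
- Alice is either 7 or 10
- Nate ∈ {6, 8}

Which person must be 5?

The 8 variables together cover exactly {4, 5, 6, 7, 8, 9, 10, 11} — 8 values for 8 variables — and 4 appears only in Frank's list, so Frank = 4.
Among the 7 still-open variables, 8 fits only Nate (and all 7 values in {5, 6, 7, 8, 9, 10, 11} must be used), so Nate = 8.
The 6 still-open variables draw from only 6 values {5, 6, 7, 9, 10, 11}, so each is used; only Carol can be 11, hence Carol = 11.
The 5 still-open variables together cover exactly {5, 6, 7, 9, 10} — 5 values for 5 variables — and 5 appears only in Bob's list, so Bob = 5.

Bob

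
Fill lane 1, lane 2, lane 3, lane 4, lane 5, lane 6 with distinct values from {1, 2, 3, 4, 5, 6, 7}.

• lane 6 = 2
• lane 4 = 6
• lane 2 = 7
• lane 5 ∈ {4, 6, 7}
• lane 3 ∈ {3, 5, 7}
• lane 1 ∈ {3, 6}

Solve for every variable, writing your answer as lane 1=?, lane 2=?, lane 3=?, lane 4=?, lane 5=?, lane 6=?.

lane 1=3, lane 2=7, lane 3=5, lane 4=6, lane 5=4, lane 6=2

lane 2 must be 7 (only option left). So lane 3, lane 5 can't be 7.
lane 4 has just one choice, so lane 4 = 6. So lane 1, lane 5 can't be 6.
lane 5 has just one choice, so lane 5 = 4.
lane 6 must be 2 (only option left).
lane 1 must be 3 (only option left). Eliminate 3 elsewhere: lane 3.
That leaves lane 3 = 5.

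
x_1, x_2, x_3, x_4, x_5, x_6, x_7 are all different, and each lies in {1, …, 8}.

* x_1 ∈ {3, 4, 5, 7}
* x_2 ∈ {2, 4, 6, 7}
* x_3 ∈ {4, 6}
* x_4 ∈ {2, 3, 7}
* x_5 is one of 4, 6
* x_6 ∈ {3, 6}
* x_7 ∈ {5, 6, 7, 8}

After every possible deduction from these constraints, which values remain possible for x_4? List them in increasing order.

The 7 variables together cover exactly {2, 3, 4, 5, 6, 7, 8} — 7 values for 7 variables — and 8 appears only in x_7's list, so x_7 = 8.
Among the 6 still-open variables, 5 fits only x_1 (and all 6 values in {2, 3, 4, 5, 6, 7} must be used), so x_1 = 5.
The 2 variables x_3 and x_5 are confined to {4, 6}, which locks those values in; drop them from x_2, x_6.
x_6 has just one choice, so x_6 = 3. Strike 3 from x_4.
No further eliminations apply; x_4 can still be any of 2, 7.

2, 7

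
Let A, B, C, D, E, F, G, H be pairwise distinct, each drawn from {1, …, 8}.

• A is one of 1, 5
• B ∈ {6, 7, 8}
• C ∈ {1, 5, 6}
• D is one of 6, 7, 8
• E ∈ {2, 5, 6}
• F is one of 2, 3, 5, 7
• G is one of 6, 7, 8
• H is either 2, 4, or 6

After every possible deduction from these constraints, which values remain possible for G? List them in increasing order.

The 8 variables together cover exactly {1, 2, 3, 4, 5, 6, 7, 8} — 8 values for 8 variables — and 3 appears only in F's list, so F = 3.
The 7 still-open variables draw from only 7 values {1, 2, 4, 5, 6, 7, 8}, so each is used; only H can be 4, hence H = 4.
Among the 6 still-open variables, 2 fits only E (and all 6 values in {1, 2, 5, 6, 7, 8} must be used), so E = 2.
The 3 variables B, D, G are confined to {6, 7, 8}, which locks those values in; drop them from C.
No further eliminations apply; G can still be any of 6, 7, 8.

6, 7, 8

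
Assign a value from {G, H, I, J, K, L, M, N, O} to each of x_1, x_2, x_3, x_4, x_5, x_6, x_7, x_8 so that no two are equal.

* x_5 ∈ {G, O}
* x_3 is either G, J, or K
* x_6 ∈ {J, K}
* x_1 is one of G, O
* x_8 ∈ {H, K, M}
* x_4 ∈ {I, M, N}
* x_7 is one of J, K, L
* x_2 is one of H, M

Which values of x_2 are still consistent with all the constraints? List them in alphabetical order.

x_1 and x_5 between them cover only {G, O} — a naked pair. Remove those values from x_3.
The 2 variables x_3 and x_6 are confined to {J, K}, which locks those values in; drop them from x_7, x_8.
x_7 has just one choice, so x_7 = L.
x_2 and x_8 between them cover only {H, M} — a naked pair. Remove those values from x_4.
No further eliminations apply; x_2 can still be any of H, M.

H, M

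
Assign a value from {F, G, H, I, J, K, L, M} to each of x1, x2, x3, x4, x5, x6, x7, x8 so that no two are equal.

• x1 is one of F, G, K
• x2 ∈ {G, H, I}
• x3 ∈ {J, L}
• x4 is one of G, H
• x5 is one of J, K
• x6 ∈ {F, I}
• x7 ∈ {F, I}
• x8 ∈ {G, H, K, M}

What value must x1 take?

K

The 8 variables draw from only 8 values {F, G, H, I, J, K, L, M}, so each is used; only x3 can be L, hence x3 = L.
The 7 still-open variables draw from only 7 values {F, G, H, I, J, K, M}, so each is used; only x5 can be J, hence x5 = J.
The 6 still-open variables together cover exactly {F, G, H, I, K, M} — 6 values for 6 variables — and M appears only in x8's list, so x8 = M.
Among the 5 still-open variables, K fits only x1 (and all 5 values in {F, G, H, I, K} must be used), so x1 = K.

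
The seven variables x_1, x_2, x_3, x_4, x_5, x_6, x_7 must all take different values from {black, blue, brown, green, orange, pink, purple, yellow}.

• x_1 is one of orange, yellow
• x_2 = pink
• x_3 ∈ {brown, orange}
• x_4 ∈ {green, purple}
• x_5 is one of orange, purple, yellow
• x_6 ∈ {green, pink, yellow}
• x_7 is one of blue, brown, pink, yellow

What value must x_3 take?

x_2 has just one choice, so x_2 = pink. Remove pink from x_6, x_7.
Among the 6 still-open variables, blue fits only x_7 (and all 6 values in {blue, brown, green, orange, purple, yellow} must be used), so x_7 = blue.
The 5 still-open variables draw from only 5 values {brown, green, orange, purple, yellow}, so each is used; only x_3 can be brown, hence x_3 = brown.

brown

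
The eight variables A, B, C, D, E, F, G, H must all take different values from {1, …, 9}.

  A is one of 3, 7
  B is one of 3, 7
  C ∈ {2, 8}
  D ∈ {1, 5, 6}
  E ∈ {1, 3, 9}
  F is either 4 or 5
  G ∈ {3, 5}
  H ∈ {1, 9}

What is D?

A and B between them cover only {3, 7} — a naked pair. Remove those values from E, G.
G must be 5 (only option left). So D, F can't be 5.
F must be 4 (only option left).
The 2 variables E and H are confined to {1, 9}, which locks those values in; drop them from D.
So D = 6.

6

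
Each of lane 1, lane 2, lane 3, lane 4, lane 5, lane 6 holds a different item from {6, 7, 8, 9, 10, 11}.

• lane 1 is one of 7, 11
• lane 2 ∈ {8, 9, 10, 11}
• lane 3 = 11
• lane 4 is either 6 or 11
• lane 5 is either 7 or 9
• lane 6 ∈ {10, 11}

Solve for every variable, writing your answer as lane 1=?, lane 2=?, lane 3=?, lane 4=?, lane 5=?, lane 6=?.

lane 1=7, lane 2=8, lane 3=11, lane 4=6, lane 5=9, lane 6=10

lane 3's domain is down to {11}, so lane 3 = 11. Eliminate 11 elsewhere: lane 1, lane 2, lane 4, lane 6.
lane 4 must be 6 (only option left).
That leaves lane 6 = 10. Eliminate 10 elsewhere: lane 2.
That leaves lane 1 = 7. So lane 5 can't be 7.
lane 5 must be 9 (only option left). Strike 9 from lane 2.
lane 2's domain is down to {8}, so lane 2 = 8.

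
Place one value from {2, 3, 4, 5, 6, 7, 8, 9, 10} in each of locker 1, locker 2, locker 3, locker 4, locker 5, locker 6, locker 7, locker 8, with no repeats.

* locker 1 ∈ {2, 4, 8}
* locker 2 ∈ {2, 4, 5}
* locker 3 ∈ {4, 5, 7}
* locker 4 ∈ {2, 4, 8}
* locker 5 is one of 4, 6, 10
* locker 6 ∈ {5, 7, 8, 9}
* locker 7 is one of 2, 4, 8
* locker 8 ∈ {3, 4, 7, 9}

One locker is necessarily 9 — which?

locker 1, locker 4, locker 7 share exactly the 3 values {2, 4, 8}; by pigeonhole those values go to them, so strike 2, 4, 8 from locker 2, locker 3, locker 5, locker 6, locker 8.
locker 2's domain is down to {5}, so locker 2 = 5. Remove 5 from locker 3, locker 6.
That leaves locker 3 = 7. Remove 7 from locker 6, locker 8.
So 9 goes to locker 6.

locker 6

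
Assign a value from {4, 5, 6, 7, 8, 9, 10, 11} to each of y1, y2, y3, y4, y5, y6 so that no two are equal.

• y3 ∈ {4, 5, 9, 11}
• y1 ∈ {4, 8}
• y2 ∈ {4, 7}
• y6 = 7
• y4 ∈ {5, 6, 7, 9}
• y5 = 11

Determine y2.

4

y5 must be 11 (only option left). Eliminate 11 elsewhere: y3.
That leaves y6 = 7. Remove 7 from y2, y4.
So y2 = 4.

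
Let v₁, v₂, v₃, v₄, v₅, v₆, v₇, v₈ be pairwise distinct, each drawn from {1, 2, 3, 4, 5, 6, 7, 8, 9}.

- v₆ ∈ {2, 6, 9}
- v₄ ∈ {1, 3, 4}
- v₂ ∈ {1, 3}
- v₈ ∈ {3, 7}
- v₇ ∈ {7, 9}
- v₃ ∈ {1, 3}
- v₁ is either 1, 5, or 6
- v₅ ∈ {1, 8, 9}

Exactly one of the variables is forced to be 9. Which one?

v₇

v₂ and v₃ share exactly the 2 values {1, 3}; by pigeonhole those values go to them, so strike 1, 3 from v₁, v₄, v₅, v₈.
v₄'s domain is down to {4}, so v₄ = 4.
v₈ has just one choice, so v₈ = 7. Remove 7 from v₇.
So 9 goes to v₇.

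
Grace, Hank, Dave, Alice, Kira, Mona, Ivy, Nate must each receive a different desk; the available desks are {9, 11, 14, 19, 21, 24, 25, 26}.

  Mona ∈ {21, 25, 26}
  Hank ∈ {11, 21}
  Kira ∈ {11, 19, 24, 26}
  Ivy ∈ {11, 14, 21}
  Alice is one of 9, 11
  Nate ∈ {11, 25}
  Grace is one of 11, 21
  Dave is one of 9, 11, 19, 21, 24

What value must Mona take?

The 8 variables draw from only 8 values {9, 11, 14, 19, 21, 24, 25, 26}, so each is used; only Ivy can be 14, hence Ivy = 14.
The 2 variables Grace and Hank are confined to {11, 21}, which locks those values in; drop them from Dave, Alice, Kira, Mona, Nate.
Alice's domain is down to {9}, so Alice = 9. Strike 9 from Dave.
Nate's domain is down to {25}, so Nate = 25. So Mona can't be 25.
So Mona = 26.

26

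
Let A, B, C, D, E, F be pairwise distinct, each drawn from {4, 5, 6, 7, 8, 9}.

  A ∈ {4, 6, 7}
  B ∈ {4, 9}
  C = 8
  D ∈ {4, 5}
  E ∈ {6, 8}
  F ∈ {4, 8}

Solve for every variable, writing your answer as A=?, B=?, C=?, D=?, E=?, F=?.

A=7, B=9, C=8, D=5, E=6, F=4

C's domain is down to {8}, so C = 8. Remove 8 from E, F.
E must be 6 (only option left). So A can't be 6.
F must be 4 (only option left). Strike 4 from A, B, D.
That leaves A = 7.
B must be 9 (only option left).
D's domain is down to {5}, so D = 5.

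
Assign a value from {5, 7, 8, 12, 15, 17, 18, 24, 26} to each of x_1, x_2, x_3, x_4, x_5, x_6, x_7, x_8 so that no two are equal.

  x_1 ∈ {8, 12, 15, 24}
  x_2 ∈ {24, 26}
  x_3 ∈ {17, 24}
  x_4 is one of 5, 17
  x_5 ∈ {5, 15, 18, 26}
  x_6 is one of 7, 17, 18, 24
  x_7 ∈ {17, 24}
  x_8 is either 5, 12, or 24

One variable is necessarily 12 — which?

x_3 and x_7 share exactly the 2 values {17, 24}; by pigeonhole those values go to them, so strike 17, 24 from x_1, x_2, x_4, x_6, x_8.
x_2 has just one choice, so x_2 = 26. Remove 26 from x_5.
x_4's domain is down to {5}, so x_4 = 5. So x_5, x_8 can't be 5.
So 12 goes to x_8.

x_8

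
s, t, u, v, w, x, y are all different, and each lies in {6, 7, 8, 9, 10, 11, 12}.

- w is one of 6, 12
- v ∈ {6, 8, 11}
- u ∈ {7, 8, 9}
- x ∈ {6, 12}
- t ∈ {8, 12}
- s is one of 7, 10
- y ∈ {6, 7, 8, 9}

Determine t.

The 7 variables draw from only 7 values {6, 7, 8, 9, 10, 11, 12}, so each is used; only s can be 10, hence s = 10.
The 6 still-open variables together cover exactly {6, 7, 8, 9, 11, 12} — 6 values for 6 variables — and 11 appears only in v's list, so v = 11.
w and x between them cover only {6, 12} — a naked pair. Remove those values from t, y.
So t = 8.

8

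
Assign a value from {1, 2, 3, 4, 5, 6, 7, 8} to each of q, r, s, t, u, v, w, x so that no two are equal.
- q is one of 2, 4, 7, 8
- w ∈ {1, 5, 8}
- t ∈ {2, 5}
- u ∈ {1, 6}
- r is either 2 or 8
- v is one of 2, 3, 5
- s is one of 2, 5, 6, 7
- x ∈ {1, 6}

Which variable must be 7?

s

The 8 variables draw from only 8 values {1, 2, 3, 4, 5, 6, 7, 8}, so each is used; only v can be 3, hence v = 3.
The 7 still-open variables draw from only 7 values {1, 2, 4, 5, 6, 7, 8}, so each is used; only q can be 4, hence q = 4.
The 6 still-open variables together cover exactly {1, 2, 5, 6, 7, 8} — 6 values for 6 variables — and 7 appears only in s's list, so s = 7.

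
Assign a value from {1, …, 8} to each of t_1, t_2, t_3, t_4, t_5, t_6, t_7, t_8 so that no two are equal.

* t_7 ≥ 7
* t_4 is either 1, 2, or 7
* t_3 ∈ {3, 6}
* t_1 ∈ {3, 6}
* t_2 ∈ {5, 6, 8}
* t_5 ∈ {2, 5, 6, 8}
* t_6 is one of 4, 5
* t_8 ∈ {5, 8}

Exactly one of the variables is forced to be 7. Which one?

The 8 variables together cover exactly {1, 2, 3, 4, 5, 6, 7, 8} — 8 values for 8 variables — and 1 appears only in t_4's list, so t_4 = 1.
The 7 still-open variables draw from only 7 values {2, 3, 4, 5, 6, 7, 8}, so each is used; only t_5 can be 2, hence t_5 = 2.
Among the 6 still-open variables, 4 fits only t_6 (and all 6 values in {3, 4, 5, 6, 7, 8} must be used), so t_6 = 4.
The 5 still-open variables draw from only 5 values {3, 5, 6, 7, 8}, so each is used; only t_7 can be 7, hence t_7 = 7.

t_7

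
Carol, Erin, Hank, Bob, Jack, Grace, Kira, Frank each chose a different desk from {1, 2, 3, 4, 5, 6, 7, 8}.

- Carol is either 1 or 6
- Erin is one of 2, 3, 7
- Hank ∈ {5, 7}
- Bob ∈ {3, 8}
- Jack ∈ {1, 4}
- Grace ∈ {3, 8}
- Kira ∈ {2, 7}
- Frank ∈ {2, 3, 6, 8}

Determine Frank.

Among the 8 variables, 4 fits only Jack (and all 8 values in {1, 2, 3, 4, 5, 6, 7, 8} must be used), so Jack = 4.
Among the 7 still-open variables, 1 fits only Carol (and all 7 values in {1, 2, 3, 5, 6, 7, 8} must be used), so Carol = 1.
The 6 still-open variables together cover exactly {2, 3, 5, 6, 7, 8} — 6 values for 6 variables — and 5 appears only in Hank's list, so Hank = 5.
The 5 still-open variables together cover exactly {2, 3, 6, 7, 8} — 5 values for 5 variables — and 6 appears only in Frank's list, so Frank = 6.

6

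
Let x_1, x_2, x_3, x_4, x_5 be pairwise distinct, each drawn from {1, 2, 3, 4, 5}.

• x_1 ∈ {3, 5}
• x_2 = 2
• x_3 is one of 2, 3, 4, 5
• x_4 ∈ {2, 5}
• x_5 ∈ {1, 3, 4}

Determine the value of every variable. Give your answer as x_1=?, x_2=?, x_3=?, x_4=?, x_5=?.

x_1=3, x_2=2, x_3=4, x_4=5, x_5=1

x_2 has just one choice, so x_2 = 2. So x_3, x_4 can't be 2.
x_4 has just one choice, so x_4 = 5. So x_1, x_3 can't be 5.
That leaves x_1 = 3. Strike 3 from x_3, x_5.
x_3 must be 4 (only option left). So x_5 can't be 4.
x_5 has just one choice, so x_5 = 1.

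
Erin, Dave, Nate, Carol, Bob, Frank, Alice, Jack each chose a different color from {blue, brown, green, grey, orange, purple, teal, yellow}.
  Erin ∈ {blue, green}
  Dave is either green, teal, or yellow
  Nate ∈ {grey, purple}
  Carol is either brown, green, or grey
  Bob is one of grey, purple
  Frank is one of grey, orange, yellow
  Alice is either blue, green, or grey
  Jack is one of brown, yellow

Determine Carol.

The 8 variables draw from only 8 values {blue, brown, green, grey, orange, purple, teal, yellow}, so each is used; only Frank can be orange, hence Frank = orange.
The 7 still-open variables together cover exactly {blue, brown, green, grey, purple, teal, yellow} — 7 values for 7 variables — and teal appears only in Dave's list, so Dave = teal.
Among the 6 still-open variables, yellow fits only Jack (and all 6 values in {blue, brown, green, grey, purple, yellow} must be used), so Jack = yellow.
Among the 5 still-open variables, brown fits only Carol (and all 5 values in {blue, brown, green, grey, purple} must be used), so Carol = brown.

brown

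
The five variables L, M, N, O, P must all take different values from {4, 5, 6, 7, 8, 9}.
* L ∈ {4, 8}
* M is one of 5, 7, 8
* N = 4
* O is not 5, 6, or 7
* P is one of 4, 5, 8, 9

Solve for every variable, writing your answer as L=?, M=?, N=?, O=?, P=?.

L=8, M=7, N=4, O=9, P=5

N must be 4 (only option left). Strike 4 from L, O, P.
That leaves L = 8. Eliminate 8 elsewhere: M, O, P.
O's domain is down to {9}, so O = 9. Remove 9 from P.
P's domain is down to {5}, so P = 5. Eliminate 5 elsewhere: M.
M's domain is down to {7}, so M = 7.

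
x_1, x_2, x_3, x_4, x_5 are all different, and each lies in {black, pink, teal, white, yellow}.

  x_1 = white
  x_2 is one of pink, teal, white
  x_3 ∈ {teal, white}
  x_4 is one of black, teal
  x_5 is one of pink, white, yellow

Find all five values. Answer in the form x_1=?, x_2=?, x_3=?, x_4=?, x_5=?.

x_1 must be white (only option left). Remove white from x_2, x_3, x_5.
x_3's domain is down to {teal}, so x_3 = teal. Remove teal from x_2, x_4.
x_4 has just one choice, so x_4 = black.
x_2's domain is down to {pink}, so x_2 = pink. Remove pink from x_5.
x_5 has just one choice, so x_5 = yellow.

x_1=white, x_2=pink, x_3=teal, x_4=black, x_5=yellow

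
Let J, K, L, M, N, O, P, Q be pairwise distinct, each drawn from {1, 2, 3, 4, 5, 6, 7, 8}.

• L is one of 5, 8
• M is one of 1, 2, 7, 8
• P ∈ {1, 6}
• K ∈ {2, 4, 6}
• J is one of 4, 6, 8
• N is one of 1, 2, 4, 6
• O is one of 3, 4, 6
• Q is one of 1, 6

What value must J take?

8

Among the 8 variables, 3 fits only O (and all 8 values in {1, 2, 3, 4, 5, 6, 7, 8} must be used), so O = 3.
Among the 7 still-open variables, 5 fits only L (and all 7 values in {1, 2, 4, 5, 6, 7, 8} must be used), so L = 5.
Among the 6 still-open variables, 7 fits only M (and all 6 values in {1, 2, 4, 6, 7, 8} must be used), so M = 7.
Among the 5 still-open variables, 8 fits only J (and all 5 values in {1, 2, 4, 6, 8} must be used), so J = 8.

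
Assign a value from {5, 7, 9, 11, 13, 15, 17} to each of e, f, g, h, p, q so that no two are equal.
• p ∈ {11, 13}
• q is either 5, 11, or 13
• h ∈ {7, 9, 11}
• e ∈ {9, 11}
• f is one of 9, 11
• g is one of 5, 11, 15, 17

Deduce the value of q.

5

e and f between them cover only {9, 11} — a naked pair. Remove those values from g, h, p, q.
h must be 7 (only option left).
p's domain is down to {13}, so p = 13. Eliminate 13 elsewhere: q.
So q = 5.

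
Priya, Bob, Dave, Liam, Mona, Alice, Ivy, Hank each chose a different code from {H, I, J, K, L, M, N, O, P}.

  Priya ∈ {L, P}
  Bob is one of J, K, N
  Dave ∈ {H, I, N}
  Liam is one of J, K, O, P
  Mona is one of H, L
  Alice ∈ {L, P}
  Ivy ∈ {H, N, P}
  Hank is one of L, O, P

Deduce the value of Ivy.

N

Among the 8 variables, I fits only Dave (and all 8 values in {H, I, J, K, L, N, O, P} must be used), so Dave = I.
Priya and Alice between them cover only {L, P} — a naked pair. Remove those values from Liam, Mona, Ivy, Hank.
Mona's domain is down to {H}, so Mona = H. Remove H from Ivy.
So Ivy = N.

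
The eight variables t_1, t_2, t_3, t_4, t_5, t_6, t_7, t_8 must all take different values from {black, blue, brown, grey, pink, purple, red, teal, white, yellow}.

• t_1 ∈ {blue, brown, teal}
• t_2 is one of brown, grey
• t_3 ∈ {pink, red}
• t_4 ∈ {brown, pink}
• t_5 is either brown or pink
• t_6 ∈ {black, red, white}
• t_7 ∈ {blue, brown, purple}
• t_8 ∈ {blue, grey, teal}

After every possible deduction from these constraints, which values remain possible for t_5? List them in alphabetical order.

brown, pink

t_4 and t_5 share exactly the 2 values {brown, pink}; by pigeonhole those values go to them, so strike brown, pink from t_1, t_2, t_3, t_7.
t_2 must be grey (only option left). Strike grey from t_8.
t_3's domain is down to {red}, so t_3 = red. Strike red from t_6.
The 2 variables t_1 and t_8 are confined to {blue, teal}, which locks those values in; drop them from t_7.
t_7 has just one choice, so t_7 = purple.
No further eliminations apply; t_5 can still be any of brown, pink.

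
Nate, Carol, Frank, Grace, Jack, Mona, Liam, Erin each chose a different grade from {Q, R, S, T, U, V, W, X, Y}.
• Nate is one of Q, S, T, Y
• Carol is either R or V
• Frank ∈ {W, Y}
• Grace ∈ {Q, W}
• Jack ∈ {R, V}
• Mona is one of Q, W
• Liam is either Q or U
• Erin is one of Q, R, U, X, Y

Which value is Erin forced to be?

X

Carol and Jack between them cover only {R, V} — a naked pair. Remove those values from Erin.
The 2 variables Grace and Mona are confined to {Q, W}, which locks those values in; drop them from Nate, Frank, Liam, Erin.
Frank has just one choice, so Frank = Y. Strike Y from Nate, Erin.
Liam has just one choice, so Liam = U. Remove U from Erin.
So Erin = X.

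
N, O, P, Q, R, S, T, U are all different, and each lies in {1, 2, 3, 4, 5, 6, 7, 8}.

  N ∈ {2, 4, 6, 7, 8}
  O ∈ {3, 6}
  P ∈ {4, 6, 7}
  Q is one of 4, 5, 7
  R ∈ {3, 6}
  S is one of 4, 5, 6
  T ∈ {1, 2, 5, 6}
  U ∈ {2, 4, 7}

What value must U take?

The 8 variables together cover exactly {1, 2, 3, 4, 5, 6, 7, 8} — 8 values for 8 variables — and 1 appears only in T's list, so T = 1.
The 7 still-open variables draw from only 7 values {2, 3, 4, 5, 6, 7, 8}, so each is used; only N can be 8, hence N = 8.
The 6 still-open variables draw from only 6 values {2, 3, 4, 5, 6, 7}, so each is used; only U can be 2, hence U = 2.

2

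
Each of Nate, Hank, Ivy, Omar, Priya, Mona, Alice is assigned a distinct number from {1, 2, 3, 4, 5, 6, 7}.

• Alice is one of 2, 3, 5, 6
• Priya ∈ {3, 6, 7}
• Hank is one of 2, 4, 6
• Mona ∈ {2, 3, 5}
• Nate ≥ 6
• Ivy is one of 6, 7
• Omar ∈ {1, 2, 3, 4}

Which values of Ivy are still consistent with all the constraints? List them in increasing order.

The 7 variables draw from only 7 values {1, 2, 3, 4, 5, 6, 7}, so each is used; only Omar can be 1, hence Omar = 1.
Among the 6 still-open variables, 4 fits only Hank (and all 6 values in {2, 3, 4, 5, 6, 7} must be used), so Hank = 4.
Nate and Ivy share exactly the 2 values {6, 7}; by pigeonhole those values go to them, so strike 6, 7 from Priya, Alice.
That leaves Priya = 3. Remove 3 from Mona, Alice.
No further eliminations apply; Ivy can still be any of 6, 7.

6, 7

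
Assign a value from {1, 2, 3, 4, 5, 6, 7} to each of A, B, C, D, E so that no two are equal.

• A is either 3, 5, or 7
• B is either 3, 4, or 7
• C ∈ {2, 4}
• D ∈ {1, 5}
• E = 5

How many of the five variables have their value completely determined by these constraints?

2

E must be 5 (only option left). So A, D can't be 5.
That leaves D = 1.
Determined: D=1, E=5. The other variables each still have more than one consistent value. That makes 2.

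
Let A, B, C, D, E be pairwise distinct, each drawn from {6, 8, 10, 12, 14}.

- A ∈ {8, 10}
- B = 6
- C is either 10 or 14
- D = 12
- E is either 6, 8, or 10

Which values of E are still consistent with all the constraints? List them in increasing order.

8, 10

B must be 6 (only option left). Remove 6 from E.
D has just one choice, so D = 12.
The 3 still-open variables together cover exactly {8, 10, 14} — 3 values for 3 variables — and 14 appears only in C's list, so C = 14.
No further eliminations apply; E can still be any of 8, 10.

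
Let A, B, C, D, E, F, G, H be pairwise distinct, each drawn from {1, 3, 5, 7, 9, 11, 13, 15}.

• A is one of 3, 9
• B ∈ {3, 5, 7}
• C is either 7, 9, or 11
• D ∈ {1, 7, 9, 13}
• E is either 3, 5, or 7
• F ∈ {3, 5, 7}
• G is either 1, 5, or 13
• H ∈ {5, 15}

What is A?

Among the 8 variables, 11 fits only C (and all 8 values in {1, 3, 5, 7, 9, 11, 13, 15} must be used), so C = 11.
Among the 7 still-open variables, 15 fits only H (and all 7 values in {1, 3, 5, 7, 9, 13, 15} must be used), so H = 15.
The 3 variables B, E, F are confined to {3, 5, 7}, which locks those values in; drop them from A, D, G.
So A = 9.

9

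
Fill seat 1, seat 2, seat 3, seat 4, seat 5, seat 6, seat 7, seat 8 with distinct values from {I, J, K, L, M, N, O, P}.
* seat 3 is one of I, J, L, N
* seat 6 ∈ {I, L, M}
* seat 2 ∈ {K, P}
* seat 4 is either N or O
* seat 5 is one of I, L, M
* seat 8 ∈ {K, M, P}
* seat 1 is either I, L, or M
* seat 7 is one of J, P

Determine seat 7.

The 8 variables together cover exactly {I, J, K, L, M, N, O, P} — 8 values for 8 variables — and O appears only in seat 4's list, so seat 4 = O.
The 7 still-open variables together cover exactly {I, J, K, L, M, N, P} — 7 values for 7 variables — and N appears only in seat 3's list, so seat 3 = N.
Among the 6 still-open variables, J fits only seat 7 (and all 6 values in {I, J, K, L, M, P} must be used), so seat 7 = J.

J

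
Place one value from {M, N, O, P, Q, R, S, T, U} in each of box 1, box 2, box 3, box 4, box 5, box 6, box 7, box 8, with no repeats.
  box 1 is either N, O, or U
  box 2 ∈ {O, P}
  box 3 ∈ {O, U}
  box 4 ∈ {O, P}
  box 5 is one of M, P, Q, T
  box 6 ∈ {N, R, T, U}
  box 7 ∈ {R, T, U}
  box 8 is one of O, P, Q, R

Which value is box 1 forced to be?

The 8 variables draw from only 8 values {M, N, O, P, Q, R, T, U}, so each is used; only box 5 can be M, hence box 5 = M.
Among the 7 still-open variables, Q fits only box 8 (and all 7 values in {N, O, P, Q, R, T, U} must be used), so box 8 = Q.
box 2 and box 4 share exactly the 2 values {O, P}; by pigeonhole those values go to them, so strike O, P from box 1, box 3.
That leaves box 3 = U. So box 1, box 6, box 7 can't be U.
So box 1 = N.

N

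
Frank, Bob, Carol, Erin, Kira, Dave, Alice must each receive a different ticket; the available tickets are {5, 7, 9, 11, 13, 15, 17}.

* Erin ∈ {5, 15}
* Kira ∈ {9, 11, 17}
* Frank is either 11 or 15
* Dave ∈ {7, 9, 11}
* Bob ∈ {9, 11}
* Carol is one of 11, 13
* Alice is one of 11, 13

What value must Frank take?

15

Among the 7 variables, 5 fits only Erin (and all 7 values in {5, 7, 9, 11, 13, 15, 17} must be used), so Erin = 5.
The 6 still-open variables together cover exactly {7, 9, 11, 13, 15, 17} — 6 values for 6 variables — and 7 appears only in Dave's list, so Dave = 7.
Among the 5 still-open variables, 15 fits only Frank (and all 5 values in {9, 11, 13, 15, 17} must be used), so Frank = 15.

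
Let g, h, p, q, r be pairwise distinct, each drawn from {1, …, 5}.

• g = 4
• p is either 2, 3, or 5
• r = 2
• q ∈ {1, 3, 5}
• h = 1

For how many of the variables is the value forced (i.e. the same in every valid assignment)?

g must be 4 (only option left).
h must be 1 (only option left). Strike 1 from q.
r's domain is down to {2}, so r = 2. Strike 2 from p.
Determined: g=4, h=1, r=2. The other variables each still have more than one consistent value. That makes 3.

3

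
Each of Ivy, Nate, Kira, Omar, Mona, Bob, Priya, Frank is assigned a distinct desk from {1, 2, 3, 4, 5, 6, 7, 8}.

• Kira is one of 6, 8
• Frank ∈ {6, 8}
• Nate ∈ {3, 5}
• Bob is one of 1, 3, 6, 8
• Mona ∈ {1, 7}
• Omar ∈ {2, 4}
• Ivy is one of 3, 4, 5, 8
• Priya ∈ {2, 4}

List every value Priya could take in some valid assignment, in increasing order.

Among the 8 variables, 7 fits only Mona (and all 8 values in {1, 2, 3, 4, 5, 6, 7, 8} must be used), so Mona = 7.
The 7 still-open variables draw from only 7 values {1, 2, 3, 4, 5, 6, 8}, so each is used; only Bob can be 1, hence Bob = 1.
Kira and Frank share exactly the 2 values {6, 8}; by pigeonhole those values go to them, so strike 6, 8 from Ivy.
The 2 variables Omar and Priya are confined to {2, 4}, which locks those values in; drop them from Ivy.
No further eliminations apply; Priya can still be any of 2, 4.

2, 4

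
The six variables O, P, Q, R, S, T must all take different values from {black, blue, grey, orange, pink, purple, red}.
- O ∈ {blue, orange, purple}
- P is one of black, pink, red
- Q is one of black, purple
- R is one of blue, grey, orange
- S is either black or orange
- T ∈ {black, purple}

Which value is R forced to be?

Q and T between them cover only {black, purple} — a naked pair. Remove those values from O, P, S.
S must be orange (only option left). Eliminate orange elsewhere: O, R.
That leaves O = blue. Strike blue from R.
So R = grey.

grey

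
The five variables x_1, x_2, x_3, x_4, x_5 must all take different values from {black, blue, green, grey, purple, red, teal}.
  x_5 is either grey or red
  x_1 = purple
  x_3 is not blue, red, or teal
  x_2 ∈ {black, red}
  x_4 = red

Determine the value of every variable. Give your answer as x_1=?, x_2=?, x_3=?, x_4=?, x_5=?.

x_1=purple, x_2=black, x_3=green, x_4=red, x_5=grey

x_1's domain is down to {purple}, so x_1 = purple. Remove purple from x_3.
x_4 must be red (only option left). Eliminate red elsewhere: x_2, x_5.
x_5 has just one choice, so x_5 = grey. So x_3 can't be grey.
x_2 has just one choice, so x_2 = black. So x_3 can't be black.
x_3 has just one choice, so x_3 = green.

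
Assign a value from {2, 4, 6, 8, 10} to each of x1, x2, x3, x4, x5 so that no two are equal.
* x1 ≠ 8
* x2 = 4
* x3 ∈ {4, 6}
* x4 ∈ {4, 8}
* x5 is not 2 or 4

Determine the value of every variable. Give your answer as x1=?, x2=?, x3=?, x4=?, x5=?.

x1=2, x2=4, x3=6, x4=8, x5=10

x2's domain is down to {4}, so x2 = 4. Remove 4 from x1, x3, x4.
That leaves x3 = 6. Strike 6 from x1, x5.
x4 has just one choice, so x4 = 8. Remove 8 from x5.
x5 must be 10 (only option left). Eliminate 10 elsewhere: x1.
x1's domain is down to {2}, so x1 = 2.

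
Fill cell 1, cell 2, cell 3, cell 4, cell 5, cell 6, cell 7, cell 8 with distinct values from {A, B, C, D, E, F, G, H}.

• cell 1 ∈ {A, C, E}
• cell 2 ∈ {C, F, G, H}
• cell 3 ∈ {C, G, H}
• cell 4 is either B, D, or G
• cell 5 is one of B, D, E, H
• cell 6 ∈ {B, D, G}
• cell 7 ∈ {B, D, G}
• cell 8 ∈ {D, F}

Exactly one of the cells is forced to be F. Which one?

cell 8

The 8 variables together cover exactly {A, B, C, D, E, F, G, H} — 8 values for 8 variables — and A appears only in cell 1's list, so cell 1 = A.
The 7 still-open variables together cover exactly {B, C, D, E, F, G, H} — 7 values for 7 variables — and E appears only in cell 5's list, so cell 5 = E.
cell 4, cell 6, cell 7 share exactly the 3 values {B, D, G}; by pigeonhole those values go to them, so strike B, D, G from cell 2, cell 3, cell 8.
So F goes to cell 8.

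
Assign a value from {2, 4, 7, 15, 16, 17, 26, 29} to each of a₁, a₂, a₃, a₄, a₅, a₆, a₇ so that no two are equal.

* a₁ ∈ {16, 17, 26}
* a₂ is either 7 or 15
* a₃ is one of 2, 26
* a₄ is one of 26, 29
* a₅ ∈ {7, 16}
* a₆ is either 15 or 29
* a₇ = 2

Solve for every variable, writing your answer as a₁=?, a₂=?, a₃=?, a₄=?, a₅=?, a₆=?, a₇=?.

a₁=17, a₂=7, a₃=26, a₄=29, a₅=16, a₆=15, a₇=2

a₇'s domain is down to {2}, so a₇ = 2. So a₃ can't be 2.
a₃ must be 26 (only option left). So a₁, a₄ can't be 26.
That leaves a₄ = 29. So a₆ can't be 29.
a₆'s domain is down to {15}, so a₆ = 15. Remove 15 from a₂.
That leaves a₂ = 7. Eliminate 7 elsewhere: a₅.
a₅ must be 16 (only option left). Eliminate 16 elsewhere: a₁.
a₁'s domain is down to {17}, so a₁ = 17.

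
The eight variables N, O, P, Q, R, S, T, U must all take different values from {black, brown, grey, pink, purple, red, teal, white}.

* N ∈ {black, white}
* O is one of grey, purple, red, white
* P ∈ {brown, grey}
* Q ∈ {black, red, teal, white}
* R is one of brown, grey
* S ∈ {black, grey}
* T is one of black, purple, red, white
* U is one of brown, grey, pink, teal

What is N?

white

The 8 variables together cover exactly {black, brown, grey, pink, purple, red, teal, white} — 8 values for 8 variables — and pink appears only in U's list, so U = pink.
The 7 still-open variables together cover exactly {black, brown, grey, purple, red, teal, white} — 7 values for 7 variables — and teal appears only in Q's list, so Q = teal.
P and R between them cover only {brown, grey} — a naked pair. Remove those values from O, S.
That leaves S = black. Remove black from N, T.
So N = white.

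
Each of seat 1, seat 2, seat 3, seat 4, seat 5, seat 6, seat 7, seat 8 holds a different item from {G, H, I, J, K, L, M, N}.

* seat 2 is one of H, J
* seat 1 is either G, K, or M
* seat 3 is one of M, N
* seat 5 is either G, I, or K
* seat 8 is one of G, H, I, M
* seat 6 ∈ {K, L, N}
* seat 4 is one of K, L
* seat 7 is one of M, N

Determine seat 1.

Among the 8 variables, J fits only seat 2 (and all 8 values in {G, H, I, J, K, L, M, N} must be used), so seat 2 = J.
Among the 7 still-open variables, H fits only seat 8 (and all 7 values in {G, H, I, K, L, M, N} must be used), so seat 8 = H.
The 6 still-open variables together cover exactly {G, I, K, L, M, N} — 6 values for 6 variables — and I appears only in seat 5's list, so seat 5 = I.
Among the 5 still-open variables, G fits only seat 1 (and all 5 values in {G, K, L, M, N} must be used), so seat 1 = G.

G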